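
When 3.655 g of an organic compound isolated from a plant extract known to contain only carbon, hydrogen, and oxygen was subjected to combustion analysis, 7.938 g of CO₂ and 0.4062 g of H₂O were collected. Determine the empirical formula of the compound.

mol C = 7.938 g CO₂ ÷ 44.009 g/mol = 0.18037 mol
mol H = 2 × 0.4062 g H₂O ÷ 18.015 g/mol = 0.045096 mol
mass O = 3.655 − (2.1665 + 0.045457) = 1.4431 g → mol O = 1.4431 ÷ 15.999 = 0.090199 mol
Divide by the smallest (0.045096 mol): C 4.000, H 1.000, O 2.000

C4HO2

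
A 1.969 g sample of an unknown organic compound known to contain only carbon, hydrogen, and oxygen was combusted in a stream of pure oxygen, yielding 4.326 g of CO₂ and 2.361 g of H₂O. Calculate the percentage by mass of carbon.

mol C = 4.326 g CO₂ ÷ 44.009 g/mol = 0.098298 mol
mol H = 2 × 2.361 g H₂O ÷ 18.015 g/mol = 0.26211 mol
mass O = 1.969 − (1.1807 + 0.26421) = 0.52413 g → mol O = 0.52413 ÷ 15.999 = 0.032760 mol
mass % C = 1.1807 g ÷ 1.969 g × 100%

59.96%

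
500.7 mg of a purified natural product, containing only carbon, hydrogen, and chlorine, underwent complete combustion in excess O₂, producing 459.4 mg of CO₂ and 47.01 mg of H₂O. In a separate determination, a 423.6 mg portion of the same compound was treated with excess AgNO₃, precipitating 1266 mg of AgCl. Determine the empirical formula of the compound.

C2HCl2

mol C = 0.4594 g CO₂ ÷ 44.009 g/mol = 0.010439 mol
mol H = 2 × 0.04701 g H₂O ÷ 18.015 g/mol = 0.0052190 mol
From the AgCl data: mol Cl per gram of compound = (1.266 ÷ 143.318) ÷ 0.4236 = 0.020853 mol/g, so in the 0.5007 g combustion sample mol Cl = 0.010441 mol
Divide by the smallest (0.0052190 mol): C 2.000, H 1.000, Cl 2.001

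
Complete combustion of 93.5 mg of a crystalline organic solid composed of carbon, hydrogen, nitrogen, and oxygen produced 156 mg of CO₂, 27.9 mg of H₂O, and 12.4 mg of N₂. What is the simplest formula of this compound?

C8H7N2O5

mol C = 0.156 g CO₂ ÷ 44.009 g/mol = 0.003545 mol
mol H = 2 × 0.0279 g H₂O ÷ 18.015 g/mol = 0.003097 mol
mol N = 2 × 0.0124 g N₂ ÷ 28.014 g/mol = 0.0008853 mol
mass O = 0.0935 − (0.04258 + 0.003122 + 0.01240) = 0.03540 g → mol O = 0.03540 ÷ 15.999 = 0.002213 mol
Divide by the smallest (0.0008853 mol): C 4.004, H 3.499, N 1.000, O 2.500
Multiplying each by 2 gives whole numbers: C 8.01, H 7.00, N 2.00, O 5.00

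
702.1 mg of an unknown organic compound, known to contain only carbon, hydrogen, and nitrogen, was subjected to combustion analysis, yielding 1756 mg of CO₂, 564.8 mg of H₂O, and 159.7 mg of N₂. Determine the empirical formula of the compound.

mol C = 1.756 g CO₂ ÷ 44.009 g/mol = 0.039901 mol
mol H = 2 × 0.5648 g H₂O ÷ 18.015 g/mol = 0.062703 mol
mol N = 2 × 0.1597 g N₂ ÷ 28.014 g/mol = 0.011401 mol
Divide by the smallest (0.011401 mol): C 3.500, H 5.500, N 1.000
Multiplying each by 2 gives whole numbers: C 7.00, H 11.00, N 2.00

C7H11N2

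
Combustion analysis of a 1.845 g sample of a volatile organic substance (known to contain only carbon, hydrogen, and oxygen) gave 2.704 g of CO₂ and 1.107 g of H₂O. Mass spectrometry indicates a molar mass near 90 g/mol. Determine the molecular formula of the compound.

C3H6O3

mol C = 2.704 g CO₂ ÷ 44.009 g/mol = 0.061442 mol
mol H = 2 × 1.107 g H₂O ÷ 18.015 g/mol = 0.12290 mol
mass O = 1.845 − (0.73798 + 0.12388) = 0.98314 g → mol O = 0.98314 ÷ 15.999 = 0.061450 mol
Divide by the smallest (0.061442 mol): C 1.000, H 2.000, O 1.000
Empirical formula: CH2O
Empirical-formula mass = 30.03 g/mol; 90 ÷ 30.03 ≈ 3, so the molecular formula is C3H6O3.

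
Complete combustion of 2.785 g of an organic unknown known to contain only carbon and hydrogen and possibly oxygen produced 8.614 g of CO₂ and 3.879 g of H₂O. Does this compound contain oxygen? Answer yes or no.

mol C = 8.614 g CO₂ ÷ 44.009 g/mol = 0.19573 mol
mol H = 2 × 3.879 g H₂O ÷ 18.015 g/mol = 0.43064 mol
C and H together account for 2.7850 g — essentially the entire 2.785 g sample — so the compound contains no oxygen.

no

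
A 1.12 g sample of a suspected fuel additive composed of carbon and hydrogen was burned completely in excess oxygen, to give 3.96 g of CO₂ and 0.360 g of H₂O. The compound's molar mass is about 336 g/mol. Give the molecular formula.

mol C = 3.96 g CO₂ ÷ 44.009 g/mol = 0.08998 mol
mol H = 2 × 0.360 g H₂O ÷ 18.015 g/mol = 0.03997 mol
Divide by the smallest (0.03997 mol): C 2.251, H 1.000
Multiplying each by 4 gives whole numbers: C 9.01, H 4.00
Empirical formula: C9H4
Empirical-formula mass = 112.13 g/mol; 336 ÷ 112.13 ≈ 3, so the molecular formula is C27H12.

C27H12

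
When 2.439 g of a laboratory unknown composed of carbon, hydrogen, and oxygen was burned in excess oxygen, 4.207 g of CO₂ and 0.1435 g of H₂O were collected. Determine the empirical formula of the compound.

C6HO5

mol C = 4.207 g CO₂ ÷ 44.009 g/mol = 0.095594 mol
mol H = 2 × 0.1435 g H₂O ÷ 18.015 g/mol = 0.015931 mol
mass O = 2.439 − (1.1482 + 0.016059) = 1.2748 g → mol O = 1.2748 ÷ 15.999 = 0.079678 mol
Divide by the smallest (0.015931 mol): C 6.000, H 1.000, O 5.001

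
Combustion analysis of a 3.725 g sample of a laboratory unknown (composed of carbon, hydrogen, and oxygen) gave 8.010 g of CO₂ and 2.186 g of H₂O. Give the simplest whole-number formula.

mol C = 8.010 g CO₂ ÷ 44.009 g/mol = 0.18201 mol
mol H = 2 × 2.186 g H₂O ÷ 18.015 g/mol = 0.24269 mol
mass O = 3.725 − (2.1861 + 0.24463) = 1.2943 g → mol O = 1.2943 ÷ 15.999 = 0.080897 mol
Divide by the smallest (0.080897 mol): C 2.250, H 3.000, O 1.000
Multiplying each by 4 gives whole numbers: C 9.00, H 12.00, O 4.00

C9H12O4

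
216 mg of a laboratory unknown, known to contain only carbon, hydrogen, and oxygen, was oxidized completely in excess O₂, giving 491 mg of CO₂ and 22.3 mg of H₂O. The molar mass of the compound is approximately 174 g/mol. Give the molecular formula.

mol C = 0.491 g CO₂ ÷ 44.009 g/mol = 0.01116 mol
mol H = 2 × 0.0223 g H₂O ÷ 18.015 g/mol = 0.002476 mol
mass O = 0.216 − (0.1340 + 0.002496) = 0.07950 g → mol O = 0.07950 ÷ 15.999 = 0.004969 mol
Divide by the smallest (0.002476 mol): C 4.507, H 1.000, O 2.007
Multiplying each by 2 gives whole numbers: C 9.01, H 2.00, O 4.01
Empirical formula: C9H2O4
Empirical-formula mass = 174.11 g/mol; 174 ÷ 174.11 ≈ 1, so the molecular formula is C9H2O4.

C9H2O4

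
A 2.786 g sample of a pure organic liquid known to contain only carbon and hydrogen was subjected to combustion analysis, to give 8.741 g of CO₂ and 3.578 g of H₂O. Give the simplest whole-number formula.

CH2

mol C = 8.741 g CO₂ ÷ 44.009 g/mol = 0.19862 mol
mol H = 2 × 3.578 g H₂O ÷ 18.015 g/mol = 0.39722 mol
Divide by the smallest (0.19862 mol): C 1.000, H 2.000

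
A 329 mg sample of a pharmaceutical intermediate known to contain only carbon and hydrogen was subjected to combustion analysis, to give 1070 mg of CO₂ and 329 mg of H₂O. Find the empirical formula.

mol C = 1.07 g CO₂ ÷ 44.009 g/mol = 0.02431 mol
mol H = 2 × 0.329 g H₂O ÷ 18.015 g/mol = 0.03653 mol
Divide by the smallest (0.02431 mol): C 1.000, H 1.502
Multiplying each by 2 gives whole numbers: C 2.00, H 3.00

C2H3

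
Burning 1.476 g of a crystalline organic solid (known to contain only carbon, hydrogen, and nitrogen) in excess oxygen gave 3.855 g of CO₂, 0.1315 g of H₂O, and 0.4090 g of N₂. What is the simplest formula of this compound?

mol C = 3.855 g CO₂ ÷ 44.009 g/mol = 0.087596 mol
mol H = 2 × 0.1315 g H₂O ÷ 18.015 g/mol = 0.014599 mol
mol N = 2 × 0.4090 g N₂ ÷ 28.014 g/mol = 0.029200 mol
Divide by the smallest (0.014599 mol): C 6.000, H 1.000, N 2.000

C6HN2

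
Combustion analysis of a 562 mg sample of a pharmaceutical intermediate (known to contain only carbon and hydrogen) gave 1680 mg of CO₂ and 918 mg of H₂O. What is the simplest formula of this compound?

mol C = 1.68 g CO₂ ÷ 44.009 g/mol = 0.03817 mol
mol H = 2 × 0.918 g H₂O ÷ 18.015 g/mol = 0.1019 mol
Divide by the smallest (0.03817 mol): C 1.000, H 2.670
Multiplying each by 3 gives whole numbers: C 3.00, H 8.01

C3H8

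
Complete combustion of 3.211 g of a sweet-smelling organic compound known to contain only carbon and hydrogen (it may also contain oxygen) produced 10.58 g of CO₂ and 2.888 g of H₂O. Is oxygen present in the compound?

no

mol C = 10.58 g CO₂ ÷ 44.009 g/mol = 0.24041 mol
mol H = 2 × 2.888 g H₂O ÷ 18.015 g/mol = 0.32062 mol
C and H together account for 3.2107 g — essentially the entire 3.211 g sample — so the compound contains no oxygen.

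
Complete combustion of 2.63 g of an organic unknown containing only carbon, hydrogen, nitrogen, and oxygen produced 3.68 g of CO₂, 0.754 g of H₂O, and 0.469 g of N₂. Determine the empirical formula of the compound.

C5H5N2O4

mol C = 3.68 g CO₂ ÷ 44.009 g/mol = 0.08362 mol
mol H = 2 × 0.754 g H₂O ÷ 18.015 g/mol = 0.08371 mol
mol N = 2 × 0.469 g N₂ ÷ 28.014 g/mol = 0.03348 mol
mass O = 2.63 − (1.004 + 0.08438 + 0.4690) = 1.072 g → mol O = 1.072 ÷ 15.999 = 0.06702 mol
Divide by the smallest (0.03348 mol): C 2.497, H 2.500, N 1.000, O 2.002
Multiplying each by 2 gives whole numbers: C 4.99, H 5.00, N 2.00, O 4.00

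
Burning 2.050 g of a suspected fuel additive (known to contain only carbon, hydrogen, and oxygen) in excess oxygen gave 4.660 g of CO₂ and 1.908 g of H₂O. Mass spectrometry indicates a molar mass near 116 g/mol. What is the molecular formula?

C6H12O2

mol C = 4.660 g CO₂ ÷ 44.009 g/mol = 0.10589 mol
mol H = 2 × 1.908 g H₂O ÷ 18.015 g/mol = 0.21182 mol
mass O = 2.050 − (1.2718 + 0.21352) = 0.56467 g → mol O = 0.56467 ÷ 15.999 = 0.035294 mol
Divide by the smallest (0.035294 mol): C 3.000, H 6.002, O 1.000
Empirical formula: C3H6O
Empirical-formula mass = 58.08 g/mol; 116 ÷ 58.08 ≈ 2, so the molecular formula is C6H12O2.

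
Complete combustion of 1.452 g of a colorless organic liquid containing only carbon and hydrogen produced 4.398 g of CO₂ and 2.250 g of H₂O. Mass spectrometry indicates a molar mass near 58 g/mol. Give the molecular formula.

C4H10

mol C = 4.398 g CO₂ ÷ 44.009 g/mol = 0.099934 mol
mol H = 2 × 2.250 g H₂O ÷ 18.015 g/mol = 0.24979 mol
Divide by the smallest (0.099934 mol): C 1.000, H 2.500
Multiplying each by 2 gives whole numbers: C 2.00, H 5.00
Empirical formula: C2H5
Empirical-formula mass = 29.06 g/mol; 58 ÷ 29.06 ≈ 2, so the molecular formula is C4H10.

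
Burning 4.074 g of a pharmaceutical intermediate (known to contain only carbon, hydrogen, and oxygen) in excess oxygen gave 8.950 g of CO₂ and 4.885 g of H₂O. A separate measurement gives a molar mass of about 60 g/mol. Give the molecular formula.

mol C = 8.950 g CO₂ ÷ 44.009 g/mol = 0.20337 mol
mol H = 2 × 4.885 g H₂O ÷ 18.015 g/mol = 0.54233 mol
mass O = 4.074 − (2.4426 + 0.54666) = 1.0847 g → mol O = 1.0847 ÷ 15.999 = 0.067797 mol
Divide by the smallest (0.067797 mol): C 3.000, H 7.999, O 1.000
Empirical formula: C3H8O
Empirical-formula mass = 60.10 g/mol; 60 ÷ 60.10 ≈ 1, so the molecular formula is C3H8O.

C3H8O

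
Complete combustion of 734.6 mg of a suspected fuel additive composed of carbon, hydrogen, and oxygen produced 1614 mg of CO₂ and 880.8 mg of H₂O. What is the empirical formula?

C3H8O

mol C = 1.614 g CO₂ ÷ 44.009 g/mol = 0.036674 mol
mol H = 2 × 0.8808 g H₂O ÷ 18.015 g/mol = 0.097785 mol
mass O = 0.7346 − (0.44050 + 0.098567) = 0.19554 g → mol O = 0.19554 ÷ 15.999 = 0.012222 mol
Divide by the smallest (0.012222 mol): C 3.001, H 8.001, O 1.000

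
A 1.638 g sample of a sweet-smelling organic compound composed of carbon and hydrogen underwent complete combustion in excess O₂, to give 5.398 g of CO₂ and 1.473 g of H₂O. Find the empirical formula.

mol C = 5.398 g CO₂ ÷ 44.009 g/mol = 0.12266 mol
mol H = 2 × 1.473 g H₂O ÷ 18.015 g/mol = 0.16353 mol
Divide by the smallest (0.12266 mol): C 1.000, H 1.333
Multiplying each by 3 gives whole numbers: C 3.00, H 4.00

C3H4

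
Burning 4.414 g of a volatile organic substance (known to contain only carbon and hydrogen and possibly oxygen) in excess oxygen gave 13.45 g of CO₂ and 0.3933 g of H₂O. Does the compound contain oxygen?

yes

mol C = 13.45 g CO₂ ÷ 44.009 g/mol = 0.30562 mol
mol H = 2 × 0.3933 g H₂O ÷ 18.015 g/mol = 0.043664 mol
C and H account for only 3.7148 g of the 4.414 g sample; the remaining 0.69919 g must be oxygen.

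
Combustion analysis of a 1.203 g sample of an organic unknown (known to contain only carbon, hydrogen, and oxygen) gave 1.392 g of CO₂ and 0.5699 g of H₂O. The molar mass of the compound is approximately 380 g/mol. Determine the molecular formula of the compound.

C10H20O15

mol C = 1.392 g CO₂ ÷ 44.009 g/mol = 0.031630 mol
mol H = 2 × 0.5699 g H₂O ÷ 18.015 g/mol = 0.063269 mol
mass O = 1.203 − (0.37991 + 0.063776) = 0.75932 g → mol O = 0.75932 ÷ 15.999 = 0.047460 mol
Divide by the smallest (0.031630 mol): C 1.000, H 2.000, O 1.500
Multiplying each by 2 gives whole numbers: C 2.00, H 4.00, O 3.00
Empirical formula: C2H4O3
Empirical-formula mass = 76.05 g/mol; 380 ÷ 76.05 ≈ 5, so the molecular formula is C10H20O15.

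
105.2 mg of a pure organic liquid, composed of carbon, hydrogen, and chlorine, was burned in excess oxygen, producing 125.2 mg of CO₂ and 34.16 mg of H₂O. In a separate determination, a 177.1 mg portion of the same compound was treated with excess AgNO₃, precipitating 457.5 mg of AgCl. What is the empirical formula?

mol C = 0.1252 g CO₂ ÷ 44.009 g/mol = 0.0028449 mol
mol H = 2 × 0.03416 g H₂O ÷ 18.015 g/mol = 0.0037924 mol
From the AgCl data: mol Cl per gram of compound = (0.4575 ÷ 143.318) ÷ 0.1771 = 0.018025 mol/g, so in the 0.1052 g combustion sample mol Cl = 0.0018962 mol
Divide by the smallest (0.0018962 mol): C 1.500, H 2.000, Cl 1.000
Multiplying each by 2 gives whole numbers: C 3.00, H 4.00, Cl 2.00

C3H4Cl2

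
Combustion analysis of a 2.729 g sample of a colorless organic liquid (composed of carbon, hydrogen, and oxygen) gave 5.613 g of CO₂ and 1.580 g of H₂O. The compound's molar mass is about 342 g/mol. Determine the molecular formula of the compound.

mol C = 5.613 g CO₂ ÷ 44.009 g/mol = 0.12754 mol
mol H = 2 × 1.580 g H₂O ÷ 18.015 g/mol = 0.17541 mol
mass O = 2.729 − (1.5319 + 0.17681) = 1.0203 g → mol O = 1.0203 ÷ 15.999 = 0.063771 mol
Divide by the smallest (0.063771 mol): C 2.000, H 2.751, O 1.000
Multiplying each by 4 gives whole numbers: C 8.00, H 11.00, O 4.00
Empirical formula: C8H11O4
Empirical-formula mass = 171.17 g/mol; 342 ÷ 171.17 ≈ 2, so the molecular formula is C16H22O8.

C16H22O8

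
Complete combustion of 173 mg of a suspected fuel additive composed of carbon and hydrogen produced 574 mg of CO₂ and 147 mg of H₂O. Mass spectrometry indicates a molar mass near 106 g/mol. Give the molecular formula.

mol C = 0.574 g CO₂ ÷ 44.009 g/mol = 0.01304 mol
mol H = 2 × 0.147 g H₂O ÷ 18.015 g/mol = 0.01632 mol
Divide by the smallest (0.01304 mol): C 1.000, H 1.251
Multiplying each by 4 gives whole numbers: C 4.00, H 5.00
Empirical formula: C4H5
Empirical-formula mass = 53.08 g/mol; 106 ÷ 53.08 ≈ 2, so the molecular formula is C8H10.

C8H10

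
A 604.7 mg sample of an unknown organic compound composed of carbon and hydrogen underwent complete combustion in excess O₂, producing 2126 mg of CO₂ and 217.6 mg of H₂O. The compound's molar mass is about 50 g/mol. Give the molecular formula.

C4H2

mol C = 2.126 g CO₂ ÷ 44.009 g/mol = 0.048308 mol
mol H = 2 × 0.2176 g H₂O ÷ 18.015 g/mol = 0.024158 mol
Divide by the smallest (0.024158 mol): C 2.000, H 1.000
Empirical formula: C2H
Empirical-formula mass = 25.03 g/mol; 50 ÷ 25.03 ≈ 2, so the molecular formula is C4H2.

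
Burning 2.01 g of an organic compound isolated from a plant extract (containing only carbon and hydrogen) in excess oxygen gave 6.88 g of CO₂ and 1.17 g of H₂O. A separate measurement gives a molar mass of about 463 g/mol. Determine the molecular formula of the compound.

mol C = 6.88 g CO₂ ÷ 44.009 g/mol = 0.1563 mol
mol H = 2 × 1.17 g H₂O ÷ 18.015 g/mol = 0.1299 mol
Divide by the smallest (0.1299 mol): C 1.204, H 1.000
Multiplying each by 5 gives whole numbers: C 6.02, H 5.00
Empirical formula: C6H5
Empirical-formula mass = 77.11 g/mol; 463 ÷ 77.11 ≈ 6, so the molecular formula is C36H30.

C36H30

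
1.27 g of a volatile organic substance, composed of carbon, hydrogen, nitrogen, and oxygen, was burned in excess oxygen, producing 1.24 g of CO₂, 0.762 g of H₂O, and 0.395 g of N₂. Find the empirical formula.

CH3NO

mol C = 1.24 g CO₂ ÷ 44.009 g/mol = 0.02818 mol
mol H = 2 × 0.762 g H₂O ÷ 18.015 g/mol = 0.08460 mol
mol N = 2 × 0.395 g N₂ ÷ 28.014 g/mol = 0.02820 mol
mass O = 1.27 − (0.3384 + 0.08527 + 0.3950) = 0.4513 g → mol O = 0.4513 ÷ 15.999 = 0.02821 mol
Divide by the smallest (0.02818 mol): C 1.000, H 3.002, N 1.001, O 1.001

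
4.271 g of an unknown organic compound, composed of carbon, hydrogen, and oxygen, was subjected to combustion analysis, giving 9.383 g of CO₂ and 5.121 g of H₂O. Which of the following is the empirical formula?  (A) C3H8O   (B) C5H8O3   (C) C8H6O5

mol C = 9.383 g CO₂ ÷ 44.009 g/mol = 0.21321 mol
mol H = 2 × 5.121 g H₂O ÷ 18.015 g/mol = 0.56853 mol
mass O = 4.271 − (2.5608 + 0.57307) = 1.1371 g → mol O = 1.1371 ÷ 15.999 = 0.071073 mol
Divide by the smallest (0.071073 mol): C 3.000, H 7.999, O 1.000

(A) C3H8O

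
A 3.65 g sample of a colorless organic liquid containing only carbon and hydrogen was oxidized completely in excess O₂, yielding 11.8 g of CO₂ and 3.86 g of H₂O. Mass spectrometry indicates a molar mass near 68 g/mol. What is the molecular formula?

C5H8

mol C = 11.8 g CO₂ ÷ 44.009 g/mol = 0.2681 mol
mol H = 2 × 3.86 g H₂O ÷ 18.015 g/mol = 0.4285 mol
Divide by the smallest (0.2681 mol): C 1.000, H 1.598
Multiplying each by 5 gives whole numbers: C 5.00, H 7.99
Empirical formula: C5H8
Empirical-formula mass = 68.12 g/mol; 68 ÷ 68.12 ≈ 1, so the molecular formula is C5H8.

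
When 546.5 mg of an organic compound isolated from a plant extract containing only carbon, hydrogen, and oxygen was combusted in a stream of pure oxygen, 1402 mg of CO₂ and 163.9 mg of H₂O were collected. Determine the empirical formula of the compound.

mol C = 1.402 g CO₂ ÷ 44.009 g/mol = 0.031857 mol
mol H = 2 × 0.1639 g H₂O ÷ 18.015 g/mol = 0.018196 mol
mass O = 0.5465 − (0.38264 + 0.018342) = 0.14552 g → mol O = 0.14552 ÷ 15.999 = 0.0090957 mol
Divide by the smallest (0.0090957 mol): C 3.502, H 2.000, O 1.000
Multiplying each by 2 gives whole numbers: C 7.00, H 4.00, O 2.00

C7H4O2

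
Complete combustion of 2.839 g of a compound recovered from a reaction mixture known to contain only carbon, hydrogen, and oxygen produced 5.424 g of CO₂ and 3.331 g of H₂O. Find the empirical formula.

C2H6O

mol C = 5.424 g CO₂ ÷ 44.009 g/mol = 0.12325 mol
mol H = 2 × 3.331 g H₂O ÷ 18.015 g/mol = 0.36980 mol
mass O = 2.839 − (1.4803 + 0.37276) = 0.98591 g → mol O = 0.98591 ÷ 15.999 = 0.061623 mol
Divide by the smallest (0.061623 mol): C 2.000, H 6.001, O 1.000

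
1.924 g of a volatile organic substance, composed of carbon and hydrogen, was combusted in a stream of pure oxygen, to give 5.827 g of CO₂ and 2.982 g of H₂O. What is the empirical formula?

mol C = 5.827 g CO₂ ÷ 44.009 g/mol = 0.13240 mol
mol H = 2 × 2.982 g H₂O ÷ 18.015 g/mol = 0.33106 mol
Divide by the smallest (0.13240 mol): C 1.000, H 2.500
Multiplying each by 2 gives whole numbers: C 2.00, H 5.00

C2H5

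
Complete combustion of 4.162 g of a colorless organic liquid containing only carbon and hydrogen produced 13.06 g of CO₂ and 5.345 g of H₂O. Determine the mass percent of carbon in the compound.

mol C = 13.06 g CO₂ ÷ 44.009 g/mol = 0.29676 mol
mol H = 2 × 5.345 g H₂O ÷ 18.015 g/mol = 0.59339 mol
mass % C = 3.5644 g ÷ 4.162 g × 100%

85.64%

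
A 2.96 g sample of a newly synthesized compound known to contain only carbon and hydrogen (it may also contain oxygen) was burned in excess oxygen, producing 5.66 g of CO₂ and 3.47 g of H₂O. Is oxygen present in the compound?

yes

mol C = 5.66 g CO₂ ÷ 44.009 g/mol = 0.1286 mol
mol H = 2 × 3.47 g H₂O ÷ 18.015 g/mol = 0.3852 mol
C and H account for only 1.933 g of the 2.96 g sample; the remaining 1.027 g must be oxygen.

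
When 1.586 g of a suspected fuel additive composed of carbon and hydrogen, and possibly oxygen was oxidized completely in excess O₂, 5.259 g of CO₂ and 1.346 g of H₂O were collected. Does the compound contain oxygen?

mol C = 5.259 g CO₂ ÷ 44.009 g/mol = 0.11950 mol
mol H = 2 × 1.346 g H₂O ÷ 18.015 g/mol = 0.14943 mol
C and H together account for 1.5859 g — essentially the entire 1.586 g sample — so the compound contains no oxygen.

no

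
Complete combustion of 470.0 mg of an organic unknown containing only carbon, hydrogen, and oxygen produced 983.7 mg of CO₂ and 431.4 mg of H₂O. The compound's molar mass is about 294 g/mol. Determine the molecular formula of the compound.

C14H30O6

mol C = 0.9837 g CO₂ ÷ 44.009 g/mol = 0.022352 mol
mol H = 2 × 0.4314 g H₂O ÷ 18.015 g/mol = 0.047893 mol
mass O = 0.4700 − (0.26847 + 0.048277) = 0.15325 g → mol O = 0.15325 ÷ 15.999 = 0.0095788 mol
Divide by the smallest (0.0095788 mol): C 2.334, H 5.000, O 1.000
Multiplying each by 3 gives whole numbers: C 7.00, H 15.00, O 3.00
Empirical formula: C7H15O3
Empirical-formula mass = 147.19 g/mol; 294 ÷ 147.19 ≈ 2, so the molecular formula is C14H30O6.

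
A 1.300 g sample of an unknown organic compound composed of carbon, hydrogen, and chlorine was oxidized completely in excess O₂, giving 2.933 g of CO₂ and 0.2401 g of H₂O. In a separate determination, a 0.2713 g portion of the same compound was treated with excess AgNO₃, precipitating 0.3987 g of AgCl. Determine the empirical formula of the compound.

mol C = 2.933 g CO₂ ÷ 44.009 g/mol = 0.066645 mol
mol H = 2 × 0.2401 g H₂O ÷ 18.015 g/mol = 0.026656 mol
From the AgCl data: mol Cl per gram of compound = (0.3987 ÷ 143.318) ÷ 0.2713 = 0.010254 mol/g, so in the 1.300 g combustion sample mol Cl = 0.013330 mol
Divide by the smallest (0.013330 mol): C 5.000, H 2.000, Cl 1.000

C5H2Cl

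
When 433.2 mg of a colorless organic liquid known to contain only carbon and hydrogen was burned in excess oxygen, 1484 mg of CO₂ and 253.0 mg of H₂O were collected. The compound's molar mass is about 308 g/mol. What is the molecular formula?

C24H20

mol C = 1.484 g CO₂ ÷ 44.009 g/mol = 0.033720 mol
mol H = 2 × 0.2530 g H₂O ÷ 18.015 g/mol = 0.028088 mol
Divide by the smallest (0.028088 mol): C 1.201, H 1.000
Multiplying each by 5 gives whole numbers: C 6.00, H 5.00
Empirical formula: C6H5
Empirical-formula mass = 77.11 g/mol; 308 ÷ 77.11 ≈ 4, so the molecular formula is C24H20.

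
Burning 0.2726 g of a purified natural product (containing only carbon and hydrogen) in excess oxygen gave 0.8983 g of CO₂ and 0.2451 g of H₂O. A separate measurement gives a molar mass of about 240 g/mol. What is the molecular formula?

mol C = 0.8983 g CO₂ ÷ 44.009 g/mol = 0.020412 mol
mol H = 2 × 0.2451 g H₂O ÷ 18.015 g/mol = 0.027211 mol
Divide by the smallest (0.020412 mol): C 1.000, H 1.333
Multiplying each by 3 gives whole numbers: C 3.00, H 4.00
Empirical formula: C3H4
Empirical-formula mass = 40.06 g/mol; 240 ÷ 40.06 ≈ 6, so the molecular formula is C18H24.

C18H24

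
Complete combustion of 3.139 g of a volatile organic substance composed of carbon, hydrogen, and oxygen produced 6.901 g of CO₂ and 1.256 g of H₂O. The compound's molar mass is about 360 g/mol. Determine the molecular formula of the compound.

mol C = 6.901 g CO₂ ÷ 44.009 g/mol = 0.15681 mol
mol H = 2 × 1.256 g H₂O ÷ 18.015 g/mol = 0.13944 mol
mass O = 3.139 − (1.8834 + 0.14055) = 1.1150 g → mol O = 1.1150 ÷ 15.999 = 0.069693 mol
Divide by the smallest (0.069693 mol): C 2.250, H 2.001, O 1.000
Multiplying each by 4 gives whole numbers: C 9.00, H 8.00, O 4.00
Empirical formula: C9H8O4
Empirical-formula mass = 180.16 g/mol; 360 ÷ 180.16 ≈ 2, so the molecular formula is C18H16O8.

C18H16O8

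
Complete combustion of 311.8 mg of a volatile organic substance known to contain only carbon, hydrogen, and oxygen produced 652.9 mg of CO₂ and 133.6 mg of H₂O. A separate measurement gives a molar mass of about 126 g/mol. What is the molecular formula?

C6H6O3

mol C = 0.6529 g CO₂ ÷ 44.009 g/mol = 0.014836 mol
mol H = 2 × 0.1336 g H₂O ÷ 18.015 g/mol = 0.014832 mol
mass O = 0.3118 − (0.17819 + 0.014951) = 0.11866 g → mol O = 0.11866 ÷ 15.999 = 0.0074166 mol
Divide by the smallest (0.0074166 mol): C 2.000, H 2.000, O 1.000
Empirical formula: C2H2O
Empirical-formula mass = 42.04 g/mol; 126 ÷ 42.04 ≈ 3, so the molecular formula is C6H6O3.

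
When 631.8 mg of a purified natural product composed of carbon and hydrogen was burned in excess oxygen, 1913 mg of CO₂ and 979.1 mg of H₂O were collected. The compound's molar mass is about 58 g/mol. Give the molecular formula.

mol C = 1.913 g CO₂ ÷ 44.009 g/mol = 0.043468 mol
mol H = 2 × 0.9791 g H₂O ÷ 18.015 g/mol = 0.10870 mol
Divide by the smallest (0.043468 mol): C 1.000, H 2.501
Multiplying each by 2 gives whole numbers: C 2.00, H 5.00
Empirical formula: C2H5
Empirical-formula mass = 29.06 g/mol; 58 ÷ 29.06 ≈ 2, so the molecular formula is C4H10.

C4H10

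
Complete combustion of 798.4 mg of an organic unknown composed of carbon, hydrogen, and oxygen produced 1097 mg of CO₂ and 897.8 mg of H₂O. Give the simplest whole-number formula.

CH4O

mol C = 1.097 g CO₂ ÷ 44.009 g/mol = 0.024927 mol
mol H = 2 × 0.8978 g H₂O ÷ 18.015 g/mol = 0.099672 mol
mass O = 0.7984 − (0.29939 + 0.10047) = 0.39854 g → mol O = 0.39854 ÷ 15.999 = 0.024910 mol
Divide by the smallest (0.024910 mol): C 1.001, H 4.001, O 1.000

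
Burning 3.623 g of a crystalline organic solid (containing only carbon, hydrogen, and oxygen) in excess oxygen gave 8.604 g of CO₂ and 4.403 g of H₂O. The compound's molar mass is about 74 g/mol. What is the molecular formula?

C4H10O

mol C = 8.604 g CO₂ ÷ 44.009 g/mol = 0.19551 mol
mol H = 2 × 4.403 g H₂O ÷ 18.015 g/mol = 0.48881 mol
mass O = 3.623 − (2.3482 + 0.49273) = 0.78206 g → mol O = 0.78206 ÷ 15.999 = 0.048882 mol
Divide by the smallest (0.048882 mol): C 4.000, H 10.000, O 1.000
Empirical formula: C4H10O
Empirical-formula mass = 74.12 g/mol; 74 ÷ 74.12 ≈ 1, so the molecular formula is C4H10O.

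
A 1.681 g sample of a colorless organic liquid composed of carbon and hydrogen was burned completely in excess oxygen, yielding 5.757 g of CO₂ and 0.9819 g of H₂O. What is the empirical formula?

C6H5

mol C = 5.757 g CO₂ ÷ 44.009 g/mol = 0.13081 mol
mol H = 2 × 0.9819 g H₂O ÷ 18.015 g/mol = 0.10901 mol
Divide by the smallest (0.10901 mol): C 1.200, H 1.000
Multiplying each by 5 gives whole numbers: C 6.00, H 5.00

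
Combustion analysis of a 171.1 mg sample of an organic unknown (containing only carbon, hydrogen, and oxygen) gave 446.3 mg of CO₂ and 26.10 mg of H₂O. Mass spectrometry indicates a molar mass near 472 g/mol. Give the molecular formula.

mol C = 0.4463 g CO₂ ÷ 44.009 g/mol = 0.010141 mol
mol H = 2 × 0.02610 g H₂O ÷ 18.015 g/mol = 0.0028976 mol
mass O = 0.1711 − (0.12180 + 0.0029208) = 0.046374 g → mol O = 0.046374 ÷ 15.999 = 0.0028986 mol
Divide by the smallest (0.0028976 mol): C 3.500, H 1.000, O 1.000
Multiplying each by 2 gives whole numbers: C 7.00, H 2.00, O 2.00
Empirical formula: C7H2O2
Empirical-formula mass = 118.09 g/mol; 472 ÷ 118.09 ≈ 4, so the molecular formula is C28H8O8.

C28H8O8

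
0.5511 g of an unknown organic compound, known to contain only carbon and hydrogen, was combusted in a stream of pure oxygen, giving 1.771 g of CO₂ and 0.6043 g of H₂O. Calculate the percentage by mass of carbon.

87.71%

mol C = 1.771 g CO₂ ÷ 44.009 g/mol = 0.040242 mol
mol H = 2 × 0.6043 g H₂O ÷ 18.015 g/mol = 0.067089 mol
mass % C = 0.48334 g ÷ 0.5511 g × 100%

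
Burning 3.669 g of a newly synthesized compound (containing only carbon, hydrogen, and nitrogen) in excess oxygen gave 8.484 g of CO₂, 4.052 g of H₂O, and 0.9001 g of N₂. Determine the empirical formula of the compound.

C3H7N

mol C = 8.484 g CO₂ ÷ 44.009 g/mol = 0.19278 mol
mol H = 2 × 4.052 g H₂O ÷ 18.015 g/mol = 0.44985 mol
mol N = 2 × 0.9001 g N₂ ÷ 28.014 g/mol = 0.064261 mol
Divide by the smallest (0.064261 mol): C 3.000, H 7.000, N 1.000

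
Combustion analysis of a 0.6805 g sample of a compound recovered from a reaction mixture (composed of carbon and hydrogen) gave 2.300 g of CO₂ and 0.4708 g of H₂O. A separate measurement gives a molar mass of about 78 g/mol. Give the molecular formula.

C6H6

mol C = 2.300 g CO₂ ÷ 44.009 g/mol = 0.052262 mol
mol H = 2 × 0.4708 g H₂O ÷ 18.015 g/mol = 0.052268 mol
Divide by the smallest (0.052262 mol): C 1.000, H 1.000
Empirical formula: CH
Empirical-formula mass = 13.02 g/mol; 78 ÷ 13.02 ≈ 6, so the molecular formula is C6H6.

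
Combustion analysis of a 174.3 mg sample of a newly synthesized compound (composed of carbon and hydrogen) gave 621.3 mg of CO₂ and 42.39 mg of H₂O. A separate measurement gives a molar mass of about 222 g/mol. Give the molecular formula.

mol C = 0.6213 g CO₂ ÷ 44.009 g/mol = 0.014118 mol
mol H = 2 × 0.04239 g H₂O ÷ 18.015 g/mol = 0.0047061 mol
Divide by the smallest (0.0047061 mol): C 3.000, H 1.000
Empirical formula: C3H
Empirical-formula mass = 37.04 g/mol; 222 ÷ 37.04 ≈ 6, so the molecular formula is C18H6.

C18H6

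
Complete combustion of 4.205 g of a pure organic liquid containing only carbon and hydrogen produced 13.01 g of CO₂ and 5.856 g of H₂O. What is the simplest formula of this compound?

mol C = 13.01 g CO₂ ÷ 44.009 g/mol = 0.29562 mol
mol H = 2 × 5.856 g H₂O ÷ 18.015 g/mol = 0.65012 mol
Divide by the smallest (0.29562 mol): C 1.000, H 2.199
Multiplying each by 5 gives whole numbers: C 5.00, H 11.00

C5H11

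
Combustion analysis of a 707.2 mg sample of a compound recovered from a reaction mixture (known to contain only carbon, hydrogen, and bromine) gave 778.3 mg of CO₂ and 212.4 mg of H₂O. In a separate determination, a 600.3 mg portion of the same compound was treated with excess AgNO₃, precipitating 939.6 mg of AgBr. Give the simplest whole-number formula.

C3H4Br

mol C = 0.7783 g CO₂ ÷ 44.009 g/mol = 0.017685 mol
mol H = 2 × 0.2124 g H₂O ÷ 18.015 g/mol = 0.023580 mol
From the AgBr data: mol Br per gram of compound = (0.9396 ÷ 187.772) ÷ 0.6003 = 0.0083357 mol/g, so in the 0.7072 g combustion sample mol Br = 0.0058950 mol
Divide by the smallest (0.0058950 mol): C 3.000, H 4.000, Br 1.000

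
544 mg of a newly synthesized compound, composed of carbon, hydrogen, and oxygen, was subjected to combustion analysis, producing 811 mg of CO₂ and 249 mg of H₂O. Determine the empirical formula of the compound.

mol C = 0.811 g CO₂ ÷ 44.009 g/mol = 0.01843 mol
mol H = 2 × 0.249 g H₂O ÷ 18.015 g/mol = 0.02764 mol
mass O = 0.544 − (0.2213 + 0.02786) = 0.2948 g → mol O = 0.2948 ÷ 15.999 = 0.01843 mol
Divide by the smallest (0.01843 mol): C 1.000, H 1.500, O 1.000
Multiplying each by 2 gives whole numbers: C 2.00, H 3.00, O 2.00

C2H3O2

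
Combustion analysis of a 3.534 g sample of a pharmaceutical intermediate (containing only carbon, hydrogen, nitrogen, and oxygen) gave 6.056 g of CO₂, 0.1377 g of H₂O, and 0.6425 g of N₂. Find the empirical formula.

C9HN3O5

mol C = 6.056 g CO₂ ÷ 44.009 g/mol = 0.13761 mol
mol H = 2 × 0.1377 g H₂O ÷ 18.015 g/mol = 0.015287 mol
mol N = 2 × 0.6425 g N₂ ÷ 28.014 g/mol = 0.045870 mol
mass O = 3.534 − (1.6528 + 0.015410 + 0.64250) = 1.2233 g → mol O = 1.2233 ÷ 15.999 = 0.076460 mol
Divide by the smallest (0.015287 mol): C 9.001, H 1.000, N 3.001, O 5.002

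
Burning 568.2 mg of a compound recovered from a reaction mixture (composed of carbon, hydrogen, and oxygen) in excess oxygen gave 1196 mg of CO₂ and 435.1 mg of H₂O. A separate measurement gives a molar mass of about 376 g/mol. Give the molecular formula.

mol C = 1.196 g CO₂ ÷ 44.009 g/mol = 0.027176 mol
mol H = 2 × 0.4351 g H₂O ÷ 18.015 g/mol = 0.048304 mol
mass O = 0.5682 − (0.32641 + 0.048691) = 0.19310 g → mol O = 0.19310 ÷ 15.999 = 0.012069 mol
Divide by the smallest (0.012069 mol): C 2.252, H 4.002, O 1.000
Multiplying each by 4 gives whole numbers: C 9.01, H 16.01, O 4.00
Empirical formula: C9H16O4
Empirical-formula mass = 188.22 g/mol; 376 ÷ 188.22 ≈ 2, so the molecular formula is C18H32O8.

C18H32O8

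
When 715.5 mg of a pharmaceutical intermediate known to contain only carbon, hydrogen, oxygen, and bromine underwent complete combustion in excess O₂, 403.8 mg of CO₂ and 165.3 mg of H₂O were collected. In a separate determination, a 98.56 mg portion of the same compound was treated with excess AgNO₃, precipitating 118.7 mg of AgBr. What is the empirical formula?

mol C = 0.4038 g CO₂ ÷ 44.009 g/mol = 0.0091754 mol
mol H = 2 × 0.1653 g H₂O ÷ 18.015 g/mol = 0.018351 mol
From the AgBr data: mol Br per gram of compound = (0.1187 ÷ 187.772) ÷ 0.09856 = 0.0064139 mol/g, so in the 0.7155 g combustion sample mol Br = 0.0045891 mol
mass O = 0.7155 − (0.11021 + 0.018498 + 0.36669) = 0.22011 g → mol O = 0.22011 ÷ 15.999 = 0.013758 mol
Divide by the smallest (0.0045891 mol): C 1.999, H 3.999, Br 1.000, O 2.998

C2H4BrO3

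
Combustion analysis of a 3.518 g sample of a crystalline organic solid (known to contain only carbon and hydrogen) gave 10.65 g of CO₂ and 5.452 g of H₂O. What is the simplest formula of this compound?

mol C = 10.65 g CO₂ ÷ 44.009 g/mol = 0.24200 mol
mol H = 2 × 5.452 g H₂O ÷ 18.015 g/mol = 0.60527 mol
Divide by the smallest (0.24200 mol): C 1.000, H 2.501
Multiplying each by 2 gives whole numbers: C 2.00, H 5.00

C2H5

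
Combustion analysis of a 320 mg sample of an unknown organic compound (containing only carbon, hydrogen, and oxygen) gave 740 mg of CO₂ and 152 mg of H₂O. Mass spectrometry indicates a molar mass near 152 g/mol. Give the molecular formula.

C8H8O3

mol C = 0.740 g CO₂ ÷ 44.009 g/mol = 0.01681 mol
mol H = 2 × 0.152 g H₂O ÷ 18.015 g/mol = 0.01687 mol
mass O = 0.320 − (0.2020 + 0.01701) = 0.1010 g → mol O = 0.1010 ÷ 15.999 = 0.006315 mol
Divide by the smallest (0.006315 mol): C 2.663, H 2.672, O 1.000
Multiplying each by 3 gives whole numbers: C 7.99, H 8.02, O 3.00
Empirical formula: C8H8O3
Empirical-formula mass = 152.15 g/mol; 152 ÷ 152.15 ≈ 1, so the molecular formula is C8H8O3.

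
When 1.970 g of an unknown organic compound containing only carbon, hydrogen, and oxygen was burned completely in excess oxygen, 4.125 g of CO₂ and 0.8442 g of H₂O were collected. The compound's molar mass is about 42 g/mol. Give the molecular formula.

mol C = 4.125 g CO₂ ÷ 44.009 g/mol = 0.093731 mol
mol H = 2 × 0.8442 g H₂O ÷ 18.015 g/mol = 0.093722 mol
mass O = 1.970 − (1.1258 + 0.094472) = 0.74973 g → mol O = 0.74973 ÷ 15.999 = 0.046861 mol
Divide by the smallest (0.046861 mol): C 2.000, H 2.000, O 1.000
Empirical formula: C2H2O
Empirical-formula mass = 42.04 g/mol; 42 ÷ 42.04 ≈ 1, so the molecular formula is C2H2O.

C2H2O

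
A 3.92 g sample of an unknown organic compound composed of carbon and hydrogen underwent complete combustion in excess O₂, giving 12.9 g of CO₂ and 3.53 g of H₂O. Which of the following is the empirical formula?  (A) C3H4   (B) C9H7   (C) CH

(A) C3H4

mol C = 12.9 g CO₂ ÷ 44.009 g/mol = 0.2931 mol
mol H = 2 × 3.53 g H₂O ÷ 18.015 g/mol = 0.3919 mol
Divide by the smallest (0.2931 mol): C 1.000, H 1.337
Multiplying each by 3 gives whole numbers: C 3.00, H 4.01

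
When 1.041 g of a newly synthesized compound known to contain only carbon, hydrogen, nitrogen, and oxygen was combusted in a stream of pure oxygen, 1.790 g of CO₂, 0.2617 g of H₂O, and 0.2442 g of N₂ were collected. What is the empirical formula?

mol C = 1.790 g CO₂ ÷ 44.009 g/mol = 0.040673 mol
mol H = 2 × 0.2617 g H₂O ÷ 18.015 g/mol = 0.029054 mol
mol N = 2 × 0.2442 g N₂ ÷ 28.014 g/mol = 0.017434 mol
mass O = 1.041 − (0.48853 + 0.029286 + 0.24420) = 0.27898 g → mol O = 0.27898 ÷ 15.999 = 0.017438 mol
Divide by the smallest (0.017434 mol): C 2.333, H 1.666, N 1.000, O 1.000
Multiplying each by 3 gives whole numbers: C 7.00, H 5.00, N 3.00, O 3.00

C7H5N3O3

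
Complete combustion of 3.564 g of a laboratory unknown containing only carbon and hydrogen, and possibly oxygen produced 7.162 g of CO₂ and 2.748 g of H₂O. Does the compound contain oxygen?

yes

mol C = 7.162 g CO₂ ÷ 44.009 g/mol = 0.16274 mol
mol H = 2 × 2.748 g H₂O ÷ 18.015 g/mol = 0.30508 mol
C and H account for only 2.2622 g of the 3.564 g sample; the remaining 1.3018 g must be oxygen.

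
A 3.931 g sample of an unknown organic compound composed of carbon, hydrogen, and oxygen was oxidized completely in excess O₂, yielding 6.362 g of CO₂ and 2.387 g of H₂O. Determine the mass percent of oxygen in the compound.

49.03%

mol C = 6.362 g CO₂ ÷ 44.009 g/mol = 0.14456 mol
mol H = 2 × 2.387 g H₂O ÷ 18.015 g/mol = 0.26500 mol
mass O = 3.931 − (1.7363 + 0.26712) = 1.9276 g → mol O = 1.9276 ÷ 15.999 = 0.12048 mol
mass % O = 1.9276 g ÷ 3.931 g × 100%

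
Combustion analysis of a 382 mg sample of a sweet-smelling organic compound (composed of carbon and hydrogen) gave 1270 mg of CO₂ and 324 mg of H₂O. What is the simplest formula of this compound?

mol C = 1.27 g CO₂ ÷ 44.009 g/mol = 0.02886 mol
mol H = 2 × 0.324 g H₂O ÷ 18.015 g/mol = 0.03597 mol
Divide by the smallest (0.02886 mol): C 1.000, H 1.246
Multiplying each by 4 gives whole numbers: C 4.00, H 4.99

C4H5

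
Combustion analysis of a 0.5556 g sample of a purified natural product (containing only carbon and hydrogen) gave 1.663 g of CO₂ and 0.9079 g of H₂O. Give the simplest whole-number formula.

C3H8

mol C = 1.663 g CO₂ ÷ 44.009 g/mol = 0.037788 mol
mol H = 2 × 0.9079 g H₂O ÷ 18.015 g/mol = 0.10079 mol
Divide by the smallest (0.037788 mol): C 1.000, H 2.667
Multiplying each by 3 gives whole numbers: C 3.00, H 8.00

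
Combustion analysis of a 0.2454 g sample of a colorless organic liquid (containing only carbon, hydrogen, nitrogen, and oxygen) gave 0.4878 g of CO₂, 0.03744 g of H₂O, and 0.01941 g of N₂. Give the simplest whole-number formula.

C8H3NO4

mol C = 0.4878 g CO₂ ÷ 44.009 g/mol = 0.011084 mol
mol H = 2 × 0.03744 g H₂O ÷ 18.015 g/mol = 0.0041565 mol
mol N = 2 × 0.01941 g N₂ ÷ 28.014 g/mol = 0.0013857 mol
mass O = 0.2454 − (0.13313 + 0.0041898 + 0.019410) = 0.088669 g → mol O = 0.088669 ÷ 15.999 = 0.0055422 mol
Divide by the smallest (0.0013857 mol): C 7.999, H 3.000, N 1.000, O 3.999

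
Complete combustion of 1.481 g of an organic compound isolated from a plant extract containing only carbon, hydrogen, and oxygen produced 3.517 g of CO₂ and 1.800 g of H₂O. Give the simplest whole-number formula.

mol C = 3.517 g CO₂ ÷ 44.009 g/mol = 0.079915 mol
mol H = 2 × 1.800 g H₂O ÷ 18.015 g/mol = 0.19983 mol
mass O = 1.481 − (0.95986 + 0.20143) = 0.31970 g → mol O = 0.31970 ÷ 15.999 = 0.019983 mol
Divide by the smallest (0.019983 mol): C 3.999, H 10.000, O 1.000

C4H10O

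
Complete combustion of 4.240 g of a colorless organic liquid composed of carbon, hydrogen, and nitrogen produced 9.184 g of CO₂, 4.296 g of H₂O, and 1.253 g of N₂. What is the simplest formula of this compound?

C7H16N3

mol C = 9.184 g CO₂ ÷ 44.009 g/mol = 0.20868 mol
mol H = 2 × 4.296 g H₂O ÷ 18.015 g/mol = 0.47694 mol
mol N = 2 × 1.253 g N₂ ÷ 28.014 g/mol = 0.089455 mol
Divide by the smallest (0.089455 mol): C 2.333, H 5.332, N 1.000
Multiplying each by 3 gives whole numbers: C 7.00, H 15.99, N 3.00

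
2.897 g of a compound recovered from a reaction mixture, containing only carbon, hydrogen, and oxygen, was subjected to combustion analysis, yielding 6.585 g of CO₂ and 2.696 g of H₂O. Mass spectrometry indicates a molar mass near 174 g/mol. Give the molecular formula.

C9H18O3

mol C = 6.585 g CO₂ ÷ 44.009 g/mol = 0.14963 mol
mol H = 2 × 2.696 g H₂O ÷ 18.015 g/mol = 0.29931 mol
mass O = 2.897 − (1.7972 + 0.30170) = 0.79811 g → mol O = 0.79811 ÷ 15.999 = 0.049885 mol
Divide by the smallest (0.049885 mol): C 2.999, H 6.000, O 1.000
Empirical formula: C3H6O
Empirical-formula mass = 58.08 g/mol; 174 ÷ 58.08 ≈ 3, so the molecular formula is C9H18O3.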